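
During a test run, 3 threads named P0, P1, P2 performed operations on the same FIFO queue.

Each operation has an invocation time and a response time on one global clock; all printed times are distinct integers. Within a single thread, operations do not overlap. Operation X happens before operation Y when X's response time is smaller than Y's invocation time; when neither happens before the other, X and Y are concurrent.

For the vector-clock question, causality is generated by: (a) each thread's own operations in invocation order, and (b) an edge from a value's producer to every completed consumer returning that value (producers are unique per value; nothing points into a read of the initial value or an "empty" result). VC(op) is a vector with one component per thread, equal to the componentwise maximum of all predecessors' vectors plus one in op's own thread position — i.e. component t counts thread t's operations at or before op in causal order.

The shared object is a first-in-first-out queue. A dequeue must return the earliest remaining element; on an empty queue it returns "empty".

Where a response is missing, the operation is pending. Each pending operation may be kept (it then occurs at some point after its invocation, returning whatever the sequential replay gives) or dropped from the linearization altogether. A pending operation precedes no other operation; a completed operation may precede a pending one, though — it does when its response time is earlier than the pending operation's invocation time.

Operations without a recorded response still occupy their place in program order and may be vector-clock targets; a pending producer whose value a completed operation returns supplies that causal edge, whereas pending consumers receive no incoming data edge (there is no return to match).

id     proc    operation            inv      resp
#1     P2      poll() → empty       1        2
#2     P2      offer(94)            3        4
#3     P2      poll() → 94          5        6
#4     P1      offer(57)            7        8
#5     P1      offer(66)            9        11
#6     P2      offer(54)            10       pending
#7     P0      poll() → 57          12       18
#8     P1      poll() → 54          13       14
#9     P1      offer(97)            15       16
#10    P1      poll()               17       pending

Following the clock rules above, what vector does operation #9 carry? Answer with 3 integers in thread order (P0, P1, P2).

(0, 4, 4)

VC(#1, invoked at 1): no causal predecessors; +1 on P2 → (0, 0, 1)
VC(#4, invoked at 7): no causal predecessors; +1 on P1 → (0, 1, 0)
from VC(#1)=(0, 0, 1), #2 (invoked 3) maxes components and bumps P2 → (0, 0, 2)
from VC(#4)=(0, 1, 0), #5 (invoked 9) maxes components and bumps P1 → (0, 2, 0)
from VC(#4)=(0, 1, 0), #7 (invoked 12) maxes components and bumps P0 → (1, 1, 0)
from VC(#2)=(0, 0, 2), #3 (invoked 5) maxes components and bumps P2 → (0, 0, 3)
from VC(#3)=(0, 0, 3), #6 (invoked 10) maxes components and bumps P2 → (0, 0, 4)
from VC(#5)=(0, 2, 0), VC(#6)=(0, 0, 4), #8 (invoked 13) maxes components and bumps P1 → (0, 3, 4)
from VC(#8)=(0, 3, 4), #9 (invoked 15) maxes components and bumps P1 → (0, 4, 4)
from VC(#9)=(0, 4, 4), #10 (invoked 17) maxes components and bumps P1 → (0, 5, 4)
target: VC(#9) = (0, 4, 4)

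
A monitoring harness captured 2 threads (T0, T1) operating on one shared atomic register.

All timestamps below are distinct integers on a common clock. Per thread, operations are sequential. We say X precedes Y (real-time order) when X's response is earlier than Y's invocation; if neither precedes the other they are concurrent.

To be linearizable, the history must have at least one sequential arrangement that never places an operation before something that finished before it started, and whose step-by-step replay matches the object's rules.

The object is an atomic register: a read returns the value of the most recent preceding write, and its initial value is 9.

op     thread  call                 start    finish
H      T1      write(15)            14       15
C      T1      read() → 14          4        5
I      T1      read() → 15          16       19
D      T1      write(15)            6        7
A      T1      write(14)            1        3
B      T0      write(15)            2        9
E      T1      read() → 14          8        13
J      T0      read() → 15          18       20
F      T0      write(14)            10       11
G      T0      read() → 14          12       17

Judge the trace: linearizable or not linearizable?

a witness: A, C, B, D, F, E, G, H, I, J
step 1: A write(14) — value 14
step 2: C read() → 14 — value 14
step 3: B write(15) — value 15
step 4: D write(15) — value 15
step 5: F write(14) — value 14
step 6: E read() → 14 — value 14
step 7: G read() → 14 — value 14
step 8: H write(15) — value 15
step 9: I read() → 15 — value 15
step 10: J read() → 15 — value 15

linearizable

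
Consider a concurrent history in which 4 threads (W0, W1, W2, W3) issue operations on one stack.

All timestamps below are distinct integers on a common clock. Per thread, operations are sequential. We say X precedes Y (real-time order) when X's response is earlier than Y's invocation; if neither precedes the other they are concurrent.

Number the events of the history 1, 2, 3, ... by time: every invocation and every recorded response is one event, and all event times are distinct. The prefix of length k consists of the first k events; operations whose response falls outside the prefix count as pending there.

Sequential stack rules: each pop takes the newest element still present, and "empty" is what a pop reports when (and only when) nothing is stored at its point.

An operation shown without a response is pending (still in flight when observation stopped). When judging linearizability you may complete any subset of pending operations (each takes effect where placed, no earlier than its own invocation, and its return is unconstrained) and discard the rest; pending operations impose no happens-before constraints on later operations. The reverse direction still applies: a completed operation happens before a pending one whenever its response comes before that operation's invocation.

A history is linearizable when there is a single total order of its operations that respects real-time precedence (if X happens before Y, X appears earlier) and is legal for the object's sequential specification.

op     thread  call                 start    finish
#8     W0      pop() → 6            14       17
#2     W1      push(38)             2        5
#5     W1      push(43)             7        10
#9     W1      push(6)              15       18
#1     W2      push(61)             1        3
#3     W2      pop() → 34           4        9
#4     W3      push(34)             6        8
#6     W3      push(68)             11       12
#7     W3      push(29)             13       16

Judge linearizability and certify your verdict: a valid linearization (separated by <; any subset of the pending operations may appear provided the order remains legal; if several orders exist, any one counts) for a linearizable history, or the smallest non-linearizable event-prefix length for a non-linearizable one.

linearizable — witness: #1 < #2 < #4 < #3 < #5 < #6 < #7 < #9 < #8

step 1: #1 push(61) — stack <61>
step 2: #2 push(38) — stack <61,38>
step 3: #4 push(34) — stack <61,38,34>
step 4: #3 pop() → 34 — stack <61,38>
step 5: #5 push(43) — stack <61,38,43>
step 6: #6 push(68) — stack <61,38,43,68>
step 7: #7 push(29) — stack <61,38,43,68,29>
step 8: #9 push(6) — stack <61,38,43,68,29,6>
step 9: #8 pop() → 6 — stack <61,38,43,68,29>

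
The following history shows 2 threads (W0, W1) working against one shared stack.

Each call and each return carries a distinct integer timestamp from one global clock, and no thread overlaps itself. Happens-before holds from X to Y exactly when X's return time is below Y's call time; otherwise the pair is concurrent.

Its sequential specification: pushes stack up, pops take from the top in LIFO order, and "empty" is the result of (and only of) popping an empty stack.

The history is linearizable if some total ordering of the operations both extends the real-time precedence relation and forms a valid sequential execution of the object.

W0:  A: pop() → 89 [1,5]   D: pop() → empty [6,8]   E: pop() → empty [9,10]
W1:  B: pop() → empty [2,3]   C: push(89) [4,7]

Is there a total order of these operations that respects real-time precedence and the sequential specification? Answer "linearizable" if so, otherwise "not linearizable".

a witness: B, C, A, D, E
step 1: B pop() → empty — stack <>
step 2: C push(89) — stack <89>
step 3: A pop() → 89 — stack <>
step 4: D pop() → empty — stack <>
step 5: E pop() → empty — stack <>

linearizable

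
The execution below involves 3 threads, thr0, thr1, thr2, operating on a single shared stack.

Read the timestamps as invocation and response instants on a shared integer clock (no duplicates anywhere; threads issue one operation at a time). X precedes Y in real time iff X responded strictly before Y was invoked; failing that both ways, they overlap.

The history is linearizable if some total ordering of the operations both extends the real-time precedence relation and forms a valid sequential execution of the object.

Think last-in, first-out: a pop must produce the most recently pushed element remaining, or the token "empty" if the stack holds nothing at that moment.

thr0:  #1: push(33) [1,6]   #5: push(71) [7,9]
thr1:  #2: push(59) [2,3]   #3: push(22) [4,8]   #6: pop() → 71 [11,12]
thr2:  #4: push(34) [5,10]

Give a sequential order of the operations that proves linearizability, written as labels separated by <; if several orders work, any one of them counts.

step 1: #1 push(33) — stack <33>
step 2: #2 push(59) — stack <33,59>
step 3: #3 push(22) — stack <33,59,22>
step 4: #4 push(34) — stack <33,59,22,34>
step 5: #5 push(71) — stack <33,59,22,34,71>
step 6: #6 pop() → 71 — stack <33,59,22,34>

#1 < #2 < #3 < #4 < #5 < #6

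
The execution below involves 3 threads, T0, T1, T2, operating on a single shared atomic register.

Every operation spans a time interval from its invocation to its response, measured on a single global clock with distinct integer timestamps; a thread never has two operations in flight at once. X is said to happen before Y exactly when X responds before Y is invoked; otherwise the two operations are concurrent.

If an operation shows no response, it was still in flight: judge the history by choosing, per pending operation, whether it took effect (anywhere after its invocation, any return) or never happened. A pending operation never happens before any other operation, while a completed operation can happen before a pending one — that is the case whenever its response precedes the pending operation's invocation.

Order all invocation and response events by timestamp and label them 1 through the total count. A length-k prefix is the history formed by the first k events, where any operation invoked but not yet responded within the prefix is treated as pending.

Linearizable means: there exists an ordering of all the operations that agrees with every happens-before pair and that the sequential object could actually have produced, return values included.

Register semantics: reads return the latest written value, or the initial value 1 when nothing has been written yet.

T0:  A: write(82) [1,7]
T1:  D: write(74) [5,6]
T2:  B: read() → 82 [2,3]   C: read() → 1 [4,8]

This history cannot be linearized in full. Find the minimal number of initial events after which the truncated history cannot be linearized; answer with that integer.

a valid linearization of events 1..7 exists, for instance A, B, C, D:
1. A write(82), leaving value 82
2. B read() → 82, leaving value 82
3. C read() (pending, included), leaving value 82
4. D write(74), leaving value 74
at event 8 (C's time-8 response) nothing linearizes any more
for example A, B, C, D fails at step 3: C read() → 1 is not legal there
for example A, B, D, C fails at step 4: C read() → 1 is not legal there

8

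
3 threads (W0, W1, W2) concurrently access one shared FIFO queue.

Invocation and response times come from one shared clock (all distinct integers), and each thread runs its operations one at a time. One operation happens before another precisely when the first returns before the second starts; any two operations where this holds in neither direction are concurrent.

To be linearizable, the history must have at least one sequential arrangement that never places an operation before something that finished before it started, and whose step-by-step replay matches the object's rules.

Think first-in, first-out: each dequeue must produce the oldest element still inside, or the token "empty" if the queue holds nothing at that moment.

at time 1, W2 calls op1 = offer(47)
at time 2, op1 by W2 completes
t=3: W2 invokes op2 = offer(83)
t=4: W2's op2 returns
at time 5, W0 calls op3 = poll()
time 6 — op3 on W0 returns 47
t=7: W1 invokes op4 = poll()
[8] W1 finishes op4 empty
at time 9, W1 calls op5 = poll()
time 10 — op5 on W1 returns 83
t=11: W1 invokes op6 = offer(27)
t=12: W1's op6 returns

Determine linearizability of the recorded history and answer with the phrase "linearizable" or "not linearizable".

prefix check: 1..7 passes, 1..8 fails once op4's time-8 response joins
a single order respects real time; the 4 completed FIFO queue operations fail replay along it
one such order, op1, op2, op3, op4, breaks at step 4 where op4 poll() → empty is illegal

not linearizable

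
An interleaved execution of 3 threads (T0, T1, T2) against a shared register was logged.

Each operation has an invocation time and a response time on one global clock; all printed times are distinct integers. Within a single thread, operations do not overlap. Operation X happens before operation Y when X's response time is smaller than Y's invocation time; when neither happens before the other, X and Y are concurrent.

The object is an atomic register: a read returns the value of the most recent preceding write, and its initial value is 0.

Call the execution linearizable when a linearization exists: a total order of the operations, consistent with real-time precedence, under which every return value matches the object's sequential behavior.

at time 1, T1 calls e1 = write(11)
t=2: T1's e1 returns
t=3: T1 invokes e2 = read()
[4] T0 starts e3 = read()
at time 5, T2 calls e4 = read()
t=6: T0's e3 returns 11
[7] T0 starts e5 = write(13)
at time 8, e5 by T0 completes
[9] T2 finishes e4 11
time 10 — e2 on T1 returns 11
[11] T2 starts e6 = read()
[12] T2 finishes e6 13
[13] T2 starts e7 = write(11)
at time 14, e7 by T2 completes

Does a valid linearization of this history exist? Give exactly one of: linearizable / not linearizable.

linearizable

a witness: e1, e2, e3, e4, e5, e6, e7
step 1: e1 write(11) — value 11
step 2: e2 read() → 11 — value 11
step 3: e3 read() → 11 — value 11
step 4: e4 read() → 11 — value 11
step 5: e5 write(13) — value 13
step 6: e6 read() → 13 — value 13
step 7: e7 write(11) — value 11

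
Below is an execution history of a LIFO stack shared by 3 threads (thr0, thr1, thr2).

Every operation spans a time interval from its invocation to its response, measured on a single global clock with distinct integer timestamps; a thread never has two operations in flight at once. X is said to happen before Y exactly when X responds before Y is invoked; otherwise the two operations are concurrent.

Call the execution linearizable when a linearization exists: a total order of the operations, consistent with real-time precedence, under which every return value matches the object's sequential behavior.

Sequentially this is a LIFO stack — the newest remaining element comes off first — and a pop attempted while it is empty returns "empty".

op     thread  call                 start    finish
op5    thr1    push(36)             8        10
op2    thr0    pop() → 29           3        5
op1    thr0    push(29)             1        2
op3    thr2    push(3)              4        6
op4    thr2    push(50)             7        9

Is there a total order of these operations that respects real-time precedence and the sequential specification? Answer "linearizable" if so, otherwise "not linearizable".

linearizable

one valid linearization: op1, op2, op3, op4, op5
step 1: op1 push(29) — stack <29>
step 2: op2 pop() → 29 — stack <>
step 3: op3 push(3) — stack <3>
step 4: op4 push(50) — stack <3,50>
step 5: op5 push(36) — stack <3,50,36>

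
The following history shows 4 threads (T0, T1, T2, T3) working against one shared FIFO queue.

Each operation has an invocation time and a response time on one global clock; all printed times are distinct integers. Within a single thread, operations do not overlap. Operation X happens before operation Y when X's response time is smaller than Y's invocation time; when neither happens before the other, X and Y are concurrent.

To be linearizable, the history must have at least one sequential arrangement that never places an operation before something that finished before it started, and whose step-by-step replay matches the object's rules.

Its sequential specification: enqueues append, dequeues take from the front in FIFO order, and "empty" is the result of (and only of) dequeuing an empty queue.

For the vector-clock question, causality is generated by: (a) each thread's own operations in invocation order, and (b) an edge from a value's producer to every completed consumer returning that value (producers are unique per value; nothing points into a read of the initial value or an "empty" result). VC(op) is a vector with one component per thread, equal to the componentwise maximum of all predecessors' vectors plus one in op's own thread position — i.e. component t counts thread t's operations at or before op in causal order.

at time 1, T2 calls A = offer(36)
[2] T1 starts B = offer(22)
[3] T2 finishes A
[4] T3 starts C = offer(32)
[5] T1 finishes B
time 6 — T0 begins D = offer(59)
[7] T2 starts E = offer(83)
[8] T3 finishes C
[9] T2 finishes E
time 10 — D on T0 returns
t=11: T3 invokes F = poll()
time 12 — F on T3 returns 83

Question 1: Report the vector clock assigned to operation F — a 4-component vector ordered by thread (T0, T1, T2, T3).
Answer: (0, 0, 2, 2)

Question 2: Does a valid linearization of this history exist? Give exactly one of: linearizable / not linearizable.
not linearizable

the violation lands at event 12, F's response at time 12: events 1..11 linearize, events 1..12 do not
14 orders of the 6 completed FIFO queue ops respect real time; none is legal
e.g. A, B, C, D, E, F: illegal at step 6, since F poll() → 83 cannot apply there
e.g. A, B, C, E, D, F: illegal at step 6, since F poll() → 83 cannot apply there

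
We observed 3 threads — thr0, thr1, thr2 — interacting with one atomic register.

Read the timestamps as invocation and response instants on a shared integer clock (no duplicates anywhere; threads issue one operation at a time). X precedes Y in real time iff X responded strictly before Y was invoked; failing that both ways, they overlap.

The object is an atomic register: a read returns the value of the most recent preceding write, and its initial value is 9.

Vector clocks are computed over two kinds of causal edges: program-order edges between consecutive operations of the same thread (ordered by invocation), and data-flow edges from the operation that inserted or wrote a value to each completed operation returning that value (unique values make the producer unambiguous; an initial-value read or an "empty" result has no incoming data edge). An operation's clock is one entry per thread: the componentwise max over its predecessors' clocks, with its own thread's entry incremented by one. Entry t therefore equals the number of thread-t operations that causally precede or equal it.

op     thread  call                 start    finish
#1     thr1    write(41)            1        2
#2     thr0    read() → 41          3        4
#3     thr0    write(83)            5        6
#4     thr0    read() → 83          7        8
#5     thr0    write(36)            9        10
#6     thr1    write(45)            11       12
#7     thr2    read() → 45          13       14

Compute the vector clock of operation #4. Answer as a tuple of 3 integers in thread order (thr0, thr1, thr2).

(3, 1, 0)

root op #1, invoked 1: fresh clock plus thr1's own tick → (0, 1, 0)
from VC(#1)=(0, 1, 0), #6 (invoked 11) maxes components and bumps thr1 → (0, 2, 0)
from VC(#1)=(0, 1, 0), #2 (invoked 3) maxes components and bumps thr0 → (1, 1, 0)
from VC(#6)=(0, 2, 0), #7 (invoked 13) maxes components and bumps thr2 → (0, 2, 1)
from VC(#2)=(1, 1, 0), #3 (invoked 5) maxes components and bumps thr0 → (2, 1, 0)
from VC(#3)=(2, 1, 0), #4 (invoked 7) maxes components and bumps thr0 → (3, 1, 0)
from VC(#4)=(3, 1, 0), #5 (invoked 9) maxes components and bumps thr0 → (4, 1, 0)
target: VC(#4) = (3, 1, 0)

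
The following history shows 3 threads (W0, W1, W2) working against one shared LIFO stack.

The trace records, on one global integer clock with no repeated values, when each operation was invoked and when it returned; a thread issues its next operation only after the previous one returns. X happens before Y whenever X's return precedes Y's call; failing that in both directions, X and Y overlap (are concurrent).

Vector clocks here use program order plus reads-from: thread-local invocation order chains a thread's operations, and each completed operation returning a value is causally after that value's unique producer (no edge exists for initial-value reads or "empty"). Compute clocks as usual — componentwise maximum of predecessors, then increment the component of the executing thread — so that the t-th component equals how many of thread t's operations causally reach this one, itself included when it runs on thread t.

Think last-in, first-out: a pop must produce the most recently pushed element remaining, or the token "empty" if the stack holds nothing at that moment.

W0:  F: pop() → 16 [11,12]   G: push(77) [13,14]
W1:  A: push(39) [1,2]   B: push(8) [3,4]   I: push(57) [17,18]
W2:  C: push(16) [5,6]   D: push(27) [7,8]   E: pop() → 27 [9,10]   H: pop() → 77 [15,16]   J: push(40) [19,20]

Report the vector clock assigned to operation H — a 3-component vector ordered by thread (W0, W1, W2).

(2, 0, 4)

invoked at 5, C has no predecessors; its own W2 bump gives (0, 0, 1)
invoked at 1, A has no predecessors; its own W1 bump gives (0, 1, 0)
D, invoked 7, takes VC(C)=(0, 0, 1) under max, adds 1 for W2 → (0, 0, 2)
B, invoked 3, takes VC(A)=(0, 1, 0) under max, adds 1 for W1 → (0, 2, 0)
F, invoked 11, takes VC(C)=(0, 0, 1) under max, adds 1 for W0 → (1, 0, 1)
E, invoked 9, takes VC(D)=(0, 0, 2) under max, adds 1 for W2 → (0, 0, 3)
I, invoked 17, takes VC(B)=(0, 2, 0) under max, adds 1 for W1 → (0, 3, 0)
G, invoked 13, takes VC(F)=(1, 0, 1) under max, adds 1 for W0 → (2, 0, 1)
H, invoked 15, takes VC(E)=(0, 0, 3), VC(G)=(2, 0, 1) under max, adds 1 for W2 → (2, 0, 4)
J, invoked 19, takes VC(H)=(2, 0, 4) under max, adds 1 for W2 → (2, 0, 5)
target: VC(H) = (2, 0, 4)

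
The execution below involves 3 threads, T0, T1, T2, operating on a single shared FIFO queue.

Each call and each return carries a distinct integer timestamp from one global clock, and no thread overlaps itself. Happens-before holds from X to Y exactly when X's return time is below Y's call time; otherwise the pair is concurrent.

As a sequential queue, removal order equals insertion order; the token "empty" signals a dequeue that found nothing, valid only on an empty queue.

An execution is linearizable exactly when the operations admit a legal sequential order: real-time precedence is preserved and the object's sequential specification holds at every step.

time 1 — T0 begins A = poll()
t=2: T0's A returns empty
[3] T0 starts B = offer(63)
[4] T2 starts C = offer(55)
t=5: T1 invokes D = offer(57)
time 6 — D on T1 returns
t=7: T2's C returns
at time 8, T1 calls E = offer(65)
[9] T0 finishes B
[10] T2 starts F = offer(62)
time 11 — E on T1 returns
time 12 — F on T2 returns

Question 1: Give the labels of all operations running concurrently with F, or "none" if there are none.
E

F spans [10,12]: anything still running between times 10 and 12 counts as concurrent
A [1,2]: before
B [3,9]: before
C [4,7]: before
D [5,6]: before
E [8,11]: concurrent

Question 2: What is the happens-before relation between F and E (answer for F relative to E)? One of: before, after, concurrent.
concurrent

F spans [10,12], E spans [8,11]
the intervals overlap in both directions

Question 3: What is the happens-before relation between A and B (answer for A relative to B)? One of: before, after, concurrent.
before

A spans [1,2], B spans [3,9]
resp(A)=2 < inv(B)=3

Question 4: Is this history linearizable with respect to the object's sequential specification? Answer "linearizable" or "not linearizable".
linearizable

witness order: A, B, C, D, E, F
1. A poll() → empty, leaving queue <>
2. B offer(63), leaving queue <63>
3. C offer(55), leaving queue <63,55>
4. D offer(57), leaving queue <63,55,57>
5. E offer(65), leaving queue <63,55,57,65>
6. F offer(62), leaving queue <63,55,57,65,62>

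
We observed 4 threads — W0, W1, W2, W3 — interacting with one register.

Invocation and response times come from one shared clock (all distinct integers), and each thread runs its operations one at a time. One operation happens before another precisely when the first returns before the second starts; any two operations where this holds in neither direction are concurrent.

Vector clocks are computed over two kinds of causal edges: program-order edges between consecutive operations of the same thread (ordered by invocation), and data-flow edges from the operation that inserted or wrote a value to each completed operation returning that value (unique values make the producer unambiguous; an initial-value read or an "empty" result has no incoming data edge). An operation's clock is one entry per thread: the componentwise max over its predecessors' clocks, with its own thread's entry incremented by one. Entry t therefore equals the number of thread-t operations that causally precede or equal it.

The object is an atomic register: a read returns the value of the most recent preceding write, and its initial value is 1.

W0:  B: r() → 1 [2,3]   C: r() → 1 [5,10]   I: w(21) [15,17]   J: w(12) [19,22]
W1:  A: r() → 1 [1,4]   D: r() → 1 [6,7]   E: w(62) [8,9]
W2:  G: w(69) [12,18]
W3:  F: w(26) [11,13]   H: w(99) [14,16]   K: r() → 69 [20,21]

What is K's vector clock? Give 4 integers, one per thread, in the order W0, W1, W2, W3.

(0, 0, 1, 3)

no predecessors for F (invoked 11): W3 increments from zero → (0, 0, 0, 1)
no predecessors for G (invoked 12): W2 increments from zero → (0, 0, 1, 0)
no predecessors for A (invoked 1): W1 increments from zero → (0, 1, 0, 0)
no predecessors for B (invoked 2): W0 increments from zero → (1, 0, 0, 0)
VC(H, invoked at 14): max of VC(F)=(0, 0, 0, 1), then +1 on thread W3 → (0, 0, 0, 2)
VC(D, invoked at 6): max of VC(A)=(0, 1, 0, 0), then +1 on thread W1 → (0, 2, 0, 0)
VC(C, invoked at 5): max of VC(B)=(1, 0, 0, 0), then +1 on thread W0 → (2, 0, 0, 0)
VC(E, invoked at 8): max of VC(D)=(0, 2, 0, 0), then +1 on thread W1 → (0, 3, 0, 0)
VC(I, invoked at 15): max of VC(C)=(2, 0, 0, 0), then +1 on thread W0 → (3, 0, 0, 0)
VC(K, invoked at 20): max of VC(G)=(0, 0, 1, 0), VC(H)=(0, 0, 0, 2), then +1 on thread W3 → (0, 0, 1, 3)
VC(J, invoked at 19): max of VC(I)=(3, 0, 0, 0), then +1 on thread W0 → (4, 0, 0, 0)
target: VC(K) = (0, 0, 1, 3)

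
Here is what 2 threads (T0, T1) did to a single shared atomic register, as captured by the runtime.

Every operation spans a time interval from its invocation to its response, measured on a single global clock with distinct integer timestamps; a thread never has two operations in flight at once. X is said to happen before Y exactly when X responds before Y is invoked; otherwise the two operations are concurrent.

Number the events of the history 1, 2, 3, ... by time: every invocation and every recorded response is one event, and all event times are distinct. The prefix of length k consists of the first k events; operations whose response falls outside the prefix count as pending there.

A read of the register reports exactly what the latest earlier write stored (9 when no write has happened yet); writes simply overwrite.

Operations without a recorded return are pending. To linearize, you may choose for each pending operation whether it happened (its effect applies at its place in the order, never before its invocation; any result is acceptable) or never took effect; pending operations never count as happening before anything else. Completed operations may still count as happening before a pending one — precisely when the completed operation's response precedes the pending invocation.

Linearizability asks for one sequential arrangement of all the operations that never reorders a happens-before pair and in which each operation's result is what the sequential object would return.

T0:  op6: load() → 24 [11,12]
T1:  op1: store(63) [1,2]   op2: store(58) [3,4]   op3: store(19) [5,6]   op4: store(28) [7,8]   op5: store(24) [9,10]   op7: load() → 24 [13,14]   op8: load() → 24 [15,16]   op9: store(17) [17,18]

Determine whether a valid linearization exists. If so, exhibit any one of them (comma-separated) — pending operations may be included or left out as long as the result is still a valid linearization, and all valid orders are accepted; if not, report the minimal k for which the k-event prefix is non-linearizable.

linearizable — witness: op1, op2, op3, op4, op5, op6, op7, op8, op9

1. op1 store(63), leaving value 63
2. op2 store(58), leaving value 58
3. op3 store(19), leaving value 19
4. op4 store(28), leaving value 28
5. op5 store(24), leaving value 24
6. op6 load() → 24, leaving value 24
7. op7 load() → 24, leaving value 24
8. op8 load() → 24, leaving value 24
9. op9 store(17), leaving value 17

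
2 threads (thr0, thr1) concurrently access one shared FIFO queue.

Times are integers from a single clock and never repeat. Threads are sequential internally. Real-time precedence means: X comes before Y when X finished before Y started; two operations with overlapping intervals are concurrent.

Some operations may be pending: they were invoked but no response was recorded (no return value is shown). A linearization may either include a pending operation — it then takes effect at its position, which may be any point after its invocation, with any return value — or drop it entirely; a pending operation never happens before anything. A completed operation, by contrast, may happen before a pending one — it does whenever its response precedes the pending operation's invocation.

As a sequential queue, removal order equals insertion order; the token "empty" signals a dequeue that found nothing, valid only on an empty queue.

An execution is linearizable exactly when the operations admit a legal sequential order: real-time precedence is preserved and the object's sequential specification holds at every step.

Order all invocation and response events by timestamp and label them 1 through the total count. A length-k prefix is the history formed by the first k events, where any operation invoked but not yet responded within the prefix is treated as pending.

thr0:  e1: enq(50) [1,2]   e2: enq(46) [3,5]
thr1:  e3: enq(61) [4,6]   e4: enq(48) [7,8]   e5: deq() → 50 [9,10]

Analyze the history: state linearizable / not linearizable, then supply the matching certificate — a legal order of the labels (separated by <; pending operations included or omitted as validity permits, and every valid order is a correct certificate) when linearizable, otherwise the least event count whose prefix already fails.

after step 1 (e1 enq(50)): queue <50>
after step 2 (e2 enq(46)): queue <50,46>
after step 3 (e3 enq(61)): queue <50,46,61>
after step 4 (e4 enq(48)): queue <50,46,61,48>
after step 5 (e5 deq() → 50): queue <46,61,48>

linearizable — witness: e1 < e2 < e3 < e4 < e5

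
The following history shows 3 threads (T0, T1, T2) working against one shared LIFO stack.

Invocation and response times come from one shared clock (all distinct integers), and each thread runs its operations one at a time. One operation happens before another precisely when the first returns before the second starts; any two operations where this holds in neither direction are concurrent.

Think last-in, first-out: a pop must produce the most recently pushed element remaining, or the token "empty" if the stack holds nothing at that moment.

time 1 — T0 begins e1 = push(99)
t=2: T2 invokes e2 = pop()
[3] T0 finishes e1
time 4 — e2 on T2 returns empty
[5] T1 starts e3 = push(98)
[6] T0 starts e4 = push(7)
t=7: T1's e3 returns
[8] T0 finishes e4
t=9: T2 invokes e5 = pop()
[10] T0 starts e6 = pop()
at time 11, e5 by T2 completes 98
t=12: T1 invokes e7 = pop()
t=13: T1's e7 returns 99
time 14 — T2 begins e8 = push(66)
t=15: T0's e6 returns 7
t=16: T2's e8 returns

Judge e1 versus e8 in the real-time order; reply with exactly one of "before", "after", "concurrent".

before

e1 spans [1,3], e8 spans [14,16]
resp(e1)=3 < inv(e8)=14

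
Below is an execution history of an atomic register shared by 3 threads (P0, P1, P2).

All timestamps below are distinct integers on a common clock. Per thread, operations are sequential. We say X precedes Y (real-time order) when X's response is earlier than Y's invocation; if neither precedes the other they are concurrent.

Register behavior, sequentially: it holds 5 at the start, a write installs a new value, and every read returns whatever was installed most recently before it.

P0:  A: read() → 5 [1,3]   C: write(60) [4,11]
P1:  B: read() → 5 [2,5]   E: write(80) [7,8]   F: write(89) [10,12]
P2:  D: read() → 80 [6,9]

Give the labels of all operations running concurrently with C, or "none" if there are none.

concurrent with C ([4,11]): every op whose interval crosses 4..11
A [1,3]: before
B [2,5]: concurrent
D [6,9]: concurrent
E [7,8]: concurrent
F [10,12]: concurrent

B, D, E, F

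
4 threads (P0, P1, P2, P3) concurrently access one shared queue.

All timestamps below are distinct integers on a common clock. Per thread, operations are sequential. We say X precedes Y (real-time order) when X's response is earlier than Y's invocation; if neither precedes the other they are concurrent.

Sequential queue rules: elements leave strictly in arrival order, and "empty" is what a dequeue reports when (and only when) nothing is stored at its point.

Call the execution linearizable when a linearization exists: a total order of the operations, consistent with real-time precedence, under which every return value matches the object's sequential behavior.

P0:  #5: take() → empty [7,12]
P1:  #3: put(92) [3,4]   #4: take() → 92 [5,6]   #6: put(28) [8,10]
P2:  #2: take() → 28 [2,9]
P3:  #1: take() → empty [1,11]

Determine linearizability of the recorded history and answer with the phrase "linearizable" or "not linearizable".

one valid linearization: #1, #3, #4, #5, #6, #2
1. #1 take() → empty, leaving queue <>
2. #3 put(92), leaving queue <92>
3. #4 take() → 92, leaving queue <>
4. #5 take() → empty, leaving queue <>
5. #6 put(28), leaving queue <28>
6. #2 take() → 28, leaving queue <>

linearizable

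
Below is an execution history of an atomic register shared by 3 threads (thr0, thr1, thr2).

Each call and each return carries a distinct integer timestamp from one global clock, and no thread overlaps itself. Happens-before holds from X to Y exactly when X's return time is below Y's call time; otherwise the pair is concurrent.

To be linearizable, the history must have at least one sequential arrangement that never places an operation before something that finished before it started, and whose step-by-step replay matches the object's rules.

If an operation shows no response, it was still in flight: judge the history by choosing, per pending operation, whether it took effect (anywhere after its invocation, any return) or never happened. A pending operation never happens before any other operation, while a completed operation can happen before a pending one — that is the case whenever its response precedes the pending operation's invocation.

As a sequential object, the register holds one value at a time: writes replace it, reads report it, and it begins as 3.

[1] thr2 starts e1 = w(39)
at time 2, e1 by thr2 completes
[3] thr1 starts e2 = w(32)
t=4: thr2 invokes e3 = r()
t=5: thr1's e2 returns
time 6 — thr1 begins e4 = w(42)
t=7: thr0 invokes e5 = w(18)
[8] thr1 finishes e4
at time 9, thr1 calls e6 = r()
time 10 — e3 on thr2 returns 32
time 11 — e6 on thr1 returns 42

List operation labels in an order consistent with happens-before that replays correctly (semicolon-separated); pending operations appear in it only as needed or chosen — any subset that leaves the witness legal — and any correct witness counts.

after step 1 (e1 w(39)): value 39
after step 2 (e2 w(32)): value 32
after step 3 (e3 r() → 32): value 32
after step 4 (e4 w(42)): value 42
after step 5 (e6 r() → 42): value 42

e1; e2; e3; e4; e6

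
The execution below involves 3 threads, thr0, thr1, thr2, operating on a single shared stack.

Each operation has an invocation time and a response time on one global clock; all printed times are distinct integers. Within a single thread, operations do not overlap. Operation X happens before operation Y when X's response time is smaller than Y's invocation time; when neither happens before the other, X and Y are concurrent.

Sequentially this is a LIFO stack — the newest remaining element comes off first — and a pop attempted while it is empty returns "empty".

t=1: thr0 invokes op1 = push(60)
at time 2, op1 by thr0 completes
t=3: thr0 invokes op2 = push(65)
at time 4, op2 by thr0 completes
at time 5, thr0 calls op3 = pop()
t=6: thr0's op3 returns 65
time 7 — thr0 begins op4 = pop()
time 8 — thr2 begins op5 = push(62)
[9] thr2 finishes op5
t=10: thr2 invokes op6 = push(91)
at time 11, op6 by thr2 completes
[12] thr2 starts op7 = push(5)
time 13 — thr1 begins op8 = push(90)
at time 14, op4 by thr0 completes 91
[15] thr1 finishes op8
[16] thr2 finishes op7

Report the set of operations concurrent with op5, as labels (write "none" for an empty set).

op4

op5 spans [8,9]; an op avoiding the whole window 8..9 is ordered, any other is concurrent
op1 [1,2]: before
op2 [3,4]: before
op3 [5,6]: before
op4 [7,14]: concurrent
op6 [10,11]: after
op7 [12,16]: after
op8 [13,15]: after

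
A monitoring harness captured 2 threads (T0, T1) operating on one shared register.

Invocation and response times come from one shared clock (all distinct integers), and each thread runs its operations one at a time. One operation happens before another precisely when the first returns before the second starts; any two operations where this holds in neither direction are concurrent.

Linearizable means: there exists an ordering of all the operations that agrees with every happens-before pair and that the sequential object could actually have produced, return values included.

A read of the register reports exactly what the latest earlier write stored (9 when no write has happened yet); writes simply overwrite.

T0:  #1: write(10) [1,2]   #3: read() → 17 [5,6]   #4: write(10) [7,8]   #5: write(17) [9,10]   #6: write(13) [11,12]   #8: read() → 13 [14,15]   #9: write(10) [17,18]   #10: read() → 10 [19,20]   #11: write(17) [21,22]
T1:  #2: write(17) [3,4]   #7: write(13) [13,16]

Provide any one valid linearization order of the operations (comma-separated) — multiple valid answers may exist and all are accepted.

#1, #2, #3, #4, #5, #6, #7, #8, #9, #10, #11

after step 1 (#1 write(10)): value 10
after step 2 (#2 write(17)): value 17
after step 3 (#3 read() → 17): value 17
after step 4 (#4 write(10)): value 10
after step 5 (#5 write(17)): value 17
after step 6 (#6 write(13)): value 13
after step 7 (#7 write(13)): value 13
after step 8 (#8 read() → 13): value 13
after step 9 (#9 write(10)): value 10
after step 10 (#10 read() → 10): value 10
after step 11 (#11 write(17)): value 17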